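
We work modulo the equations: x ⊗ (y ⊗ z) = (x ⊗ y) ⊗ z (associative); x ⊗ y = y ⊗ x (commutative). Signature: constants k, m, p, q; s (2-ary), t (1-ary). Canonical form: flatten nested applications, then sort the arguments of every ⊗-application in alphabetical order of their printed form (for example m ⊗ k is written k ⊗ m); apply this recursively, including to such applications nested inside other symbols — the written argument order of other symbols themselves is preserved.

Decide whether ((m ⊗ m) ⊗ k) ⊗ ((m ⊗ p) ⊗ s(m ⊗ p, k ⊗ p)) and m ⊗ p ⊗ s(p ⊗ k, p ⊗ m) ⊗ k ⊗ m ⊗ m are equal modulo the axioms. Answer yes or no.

Answer: no — k ⊗ m ⊗ m ⊗ m ⊗ p ⊗ s(m ⊗ p, k ⊗ p) vs k ⊗ m ⊗ m ⊗ m ⊗ p ⊗ s(k ⊗ p, m ⊗ p)

Derivation:
Left:  ((m ⊗ m) ⊗ k) ⊗ ((m ⊗ p) ⊗ s(m ⊗ p, k ⊗ p))
  Merge nested applications:  m ⊗ m ⊗ k ⊗ m ⊗ p ⊗ s(m ⊗ p, k ⊗ p)
  Sort arguments:  k ⊗ m ⊗ m ⊗ m ⊗ p ⊗ s(m ⊗ p, k ⊗ p)
Right:  m ⊗ p ⊗ s(p ⊗ k, p ⊗ m) ⊗ k ⊗ m ⊗ m
  Inside:  s(p ⊗ k, p ⊗ m)  →  s(k ⊗ p, m ⊗ p)
  Sort:  k ⊗ m ⊗ m ⊗ m ⊗ p ⊗ s(k ⊗ p, m ⊗ p)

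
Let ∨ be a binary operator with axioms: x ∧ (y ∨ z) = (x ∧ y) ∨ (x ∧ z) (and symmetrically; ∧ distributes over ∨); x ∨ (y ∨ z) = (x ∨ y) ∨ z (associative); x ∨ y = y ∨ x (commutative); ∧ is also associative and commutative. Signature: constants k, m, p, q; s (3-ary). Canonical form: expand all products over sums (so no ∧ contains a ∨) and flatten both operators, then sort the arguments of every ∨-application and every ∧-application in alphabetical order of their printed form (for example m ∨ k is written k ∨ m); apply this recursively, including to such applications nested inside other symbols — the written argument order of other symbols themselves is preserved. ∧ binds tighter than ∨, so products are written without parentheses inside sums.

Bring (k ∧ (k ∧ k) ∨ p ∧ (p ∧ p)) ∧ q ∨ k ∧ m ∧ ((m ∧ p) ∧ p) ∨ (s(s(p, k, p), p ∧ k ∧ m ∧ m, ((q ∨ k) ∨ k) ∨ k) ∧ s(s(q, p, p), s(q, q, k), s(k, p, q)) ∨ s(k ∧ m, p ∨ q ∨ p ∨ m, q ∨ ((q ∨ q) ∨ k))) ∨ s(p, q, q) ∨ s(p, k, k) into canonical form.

Answer: k ∧ k ∧ k ∧ q ∨ k ∧ m ∧ m ∧ p ∧ p ∨ p ∧ p ∧ p ∧ q ∨ s(k ∧ m, m ∨ p ∨ p ∨ q, k ∨ q ∨ q ∨ q) ∨ s(p, k, k) ∨ s(p, q, q) ∨ s(s(p, k, p), k ∧ m ∧ m ∧ p, k ∨ k ∨ k ∨ q) ∧ s(s(q, p, p), s(q, q, k), s(k, p, q))

Derivation:
Expand products over sums:  k ∧ k ∧ k ∧ q ∨ p ∧ p ∧ p ∧ q ∨ k ∧ m ∧ m ∧ p ∧ p ∨ s(s(p, k, p), k ∧ m ∧ m ∧ p, k ∨ k ∨ k ∨ q) ∧ s(s(q, p, p), s(q, q, k), s(k, p, q)) ∨ s(k ∧ m, m ∨ p ∨ p ∨ q, k ∨ q ∨ q ∨ q) ∨ s(p, q, q) ∨ s(p, k, k)
Sort:  k ∧ k ∧ k ∧ q ∨ k ∧ m ∧ m ∧ p ∧ p ∨ p ∧ p ∧ p ∧ q ∨ s(k ∧ m, m ∨ p ∨ p ∨ q, k ∨ q ∨ q ∨ q) ∨ s(p, k, k) ∨ s(p, q, q) ∨ s(s(p, k, p), k ∧ m ∧ m ∧ p, k ∨ k ∨ k ∨ q) ∧ s(s(q, p, p), s(q, q, k), s(k, p, q))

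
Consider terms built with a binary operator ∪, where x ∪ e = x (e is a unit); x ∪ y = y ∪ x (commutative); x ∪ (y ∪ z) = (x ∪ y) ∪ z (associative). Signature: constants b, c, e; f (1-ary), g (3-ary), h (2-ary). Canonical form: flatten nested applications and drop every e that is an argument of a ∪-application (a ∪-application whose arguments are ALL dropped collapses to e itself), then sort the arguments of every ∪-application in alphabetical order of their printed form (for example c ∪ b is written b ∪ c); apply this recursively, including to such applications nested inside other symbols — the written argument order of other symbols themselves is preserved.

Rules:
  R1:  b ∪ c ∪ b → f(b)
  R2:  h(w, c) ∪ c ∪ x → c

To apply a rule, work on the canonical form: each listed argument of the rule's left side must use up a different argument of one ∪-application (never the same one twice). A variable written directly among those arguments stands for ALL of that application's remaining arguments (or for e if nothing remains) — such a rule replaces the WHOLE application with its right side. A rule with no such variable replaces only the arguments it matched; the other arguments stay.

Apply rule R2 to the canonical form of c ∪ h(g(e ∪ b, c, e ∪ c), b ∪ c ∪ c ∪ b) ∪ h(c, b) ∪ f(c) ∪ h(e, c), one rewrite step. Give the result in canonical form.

Canonical form:  c ∪ f(c) ∪ h(c, b) ∪ h(e, c) ∪ h(g(b, c, c), b ∪ b ∪ c ∪ c)
Apply R2:  consuming c, h(e, c);  w := e, x := f(c) ∪ h(c, b) ∪ h(g(b, c, c), b ∪ b ∪ c ∪ c)
Every leftover argument binds to the variable; the entire application is replaced.
New term:  c

Answer: c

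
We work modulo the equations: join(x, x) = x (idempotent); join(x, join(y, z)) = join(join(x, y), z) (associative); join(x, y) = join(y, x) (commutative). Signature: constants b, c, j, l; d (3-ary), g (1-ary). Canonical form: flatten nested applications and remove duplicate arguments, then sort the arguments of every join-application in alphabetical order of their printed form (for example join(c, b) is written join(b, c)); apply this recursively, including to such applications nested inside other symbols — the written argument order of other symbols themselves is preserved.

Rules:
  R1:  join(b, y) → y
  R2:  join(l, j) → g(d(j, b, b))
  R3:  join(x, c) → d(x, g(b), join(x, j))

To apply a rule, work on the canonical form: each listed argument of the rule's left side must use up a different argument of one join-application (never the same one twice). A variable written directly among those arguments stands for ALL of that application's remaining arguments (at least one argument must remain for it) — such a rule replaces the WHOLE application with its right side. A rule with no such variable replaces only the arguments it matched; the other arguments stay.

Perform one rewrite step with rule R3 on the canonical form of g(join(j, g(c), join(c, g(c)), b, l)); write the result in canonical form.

Answer: g(d(join(b, g(c), j, l), g(b), join(b, g(c), j, l)))

Derivation:
Canonical form:  g(join(b, c, g(c), j, l))
Apply R3:  consuming c;  x := join(b, g(c), j, l)
The variable takes the whole remainder — replace the entire application.
Giving:  g(d(join(b, g(c), j, l), g(b), join(b, g(c), j, l)))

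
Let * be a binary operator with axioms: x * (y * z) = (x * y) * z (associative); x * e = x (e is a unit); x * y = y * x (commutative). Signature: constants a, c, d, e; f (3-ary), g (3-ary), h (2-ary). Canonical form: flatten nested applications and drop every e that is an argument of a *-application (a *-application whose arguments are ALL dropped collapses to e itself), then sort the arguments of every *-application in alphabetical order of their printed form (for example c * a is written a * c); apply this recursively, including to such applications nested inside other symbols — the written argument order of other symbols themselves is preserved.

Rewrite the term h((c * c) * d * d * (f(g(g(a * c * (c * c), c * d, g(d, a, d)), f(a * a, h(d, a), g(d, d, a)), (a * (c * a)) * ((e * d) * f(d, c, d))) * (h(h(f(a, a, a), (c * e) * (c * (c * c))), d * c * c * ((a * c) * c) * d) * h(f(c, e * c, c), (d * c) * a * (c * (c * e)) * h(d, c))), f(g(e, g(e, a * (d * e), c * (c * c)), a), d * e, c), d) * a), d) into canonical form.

Descend into:  (c * c) * d * d * (f(g(g(a * c * (c * c), c * d, g(d, a, d)), f(a * a, h(d, a), g(d, d, a)), (a * (c * a)) * ((e * d) * f(d, c, d))) * (h(h(f(a, a, a), (c * e) * (c * (c * c))), d * c * c * ((a * c) * c) * d) * h(f(c, e * c, c), (d * c) * a * (c * (c * e)) * h(d, c))), f(g(e, g(e, a * (d * e), c * (c * c)), a), d * e, c), d) * a)
Merge nested applications:  c * c * d * d * f(g(g(a * c * (c * c), c * d, g(d, a, d)), f(a * a, h(d, a), g(d, d, a)), (a * (c * a)) * ((e * d) * f(d, c, d))) * (h(h(f(a, a, a), (c * e) * (c * (c * c))), d * c * c * ((a * c) * c) * d) * h(f(c, e * c, c), (d * c) * a * (c * (c * e)) * h(d, c))), f(g(e, g(e, a * (d * e), c * (c * c)), a), d * e, c), d) * a
Simplify inside:  f(g(g(a * c * (c * c), c * d, g(d, a, d)), f(a * a, h(d, a), g(d, d, a)), (a * (c * a)) * ((e * d) * f(d, c, d))) * (h(h(f(a, a, a), (c * e) * (c * (c * c))), d * c * c * ((a * c) * c) * d) * h(f(c, e * c, c), (d * c) * a * (c * (c * e)) * h(d, c))), f(g(e, g(e, a * (d * e), c * (c * c)), a), d * e, c), d)  →  f(g(g(a * c * c * c, c * d, g(d, a, d)), f(a * a, h(d, a), g(d, d, a)), a * a * c * d * f(d, c, d)) * h(f(c, c, c), a * c * c * c * d * h(d, c)) * h(h(f(a, a, a), c * c * c * c), a * c * c * c * c * d * d), f(g(e, g(e, a * d, c * c * c), a), d, c), d)
Sort:  a * c * c * d * d * f(g(g(a * c * c * c, c * d, g(d, a, d)), f(a * a, h(d, a), g(d, d, a)), a * a * c * d * f(d, c, d)) * h(f(c, c, c), a * c * c * c * d * h(d, c)) * h(h(f(a, a, a), c * c * c * c), a * c * c * c * c * d * d), f(g(e, g(e, a * d, c * c * c), a), d, c), d)
Reassemble:  h(a * c * c * d * d * f(g(g(a * c * c * c, c * d, g(d, a, d)), f(a * a, h(d, a), g(d, d, a)), a * a * c * d * f(d, c, d)) * h(f(c, c, c), a * c * c * c * d * h(d, c)) * h(h(f(a, a, a), c * c * c * c), a * c * c * c * c * d * d), f(g(e, g(e, a * d, c * c * c), a), d, c), d), d)

Answer: h(a * c * c * d * d * f(g(g(a * c * c * c, c * d, g(d, a, d)), f(a * a, h(d, a), g(d, d, a)), a * a * c * d * f(d, c, d)) * h(f(c, c, c), a * c * c * c * d * h(d, c)) * h(h(f(a, a, a), c * c * c * c), a * c * c * c * c * d * d), f(g(e, g(e, a * d, c * c * c), a), d, c), d), d)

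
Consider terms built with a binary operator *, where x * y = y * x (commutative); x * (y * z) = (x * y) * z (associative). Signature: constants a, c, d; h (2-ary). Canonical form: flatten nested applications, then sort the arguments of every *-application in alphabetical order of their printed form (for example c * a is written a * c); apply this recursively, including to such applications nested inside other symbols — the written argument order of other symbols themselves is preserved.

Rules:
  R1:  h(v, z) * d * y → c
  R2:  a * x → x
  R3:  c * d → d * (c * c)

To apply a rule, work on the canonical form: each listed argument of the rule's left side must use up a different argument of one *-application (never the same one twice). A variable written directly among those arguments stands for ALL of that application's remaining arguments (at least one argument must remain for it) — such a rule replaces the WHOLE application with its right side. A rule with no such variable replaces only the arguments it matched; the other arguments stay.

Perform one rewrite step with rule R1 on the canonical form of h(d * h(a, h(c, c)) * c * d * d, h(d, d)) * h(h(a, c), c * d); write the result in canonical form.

Canonical form:  h(c * d * d * d * h(a, h(c, c)), h(d, d)) * h(h(a, c), c * d)
Apply R1:  consuming d, h(a, h(c, c));  v := a, y := c * d * d, z := h(c, c)
Every leftover argument binds to the variable; the entire application is replaced.
Result:  h(c, h(d, d)) * h(h(a, c), c * d)

Answer: h(c, h(d, d)) * h(h(a, c), c * d)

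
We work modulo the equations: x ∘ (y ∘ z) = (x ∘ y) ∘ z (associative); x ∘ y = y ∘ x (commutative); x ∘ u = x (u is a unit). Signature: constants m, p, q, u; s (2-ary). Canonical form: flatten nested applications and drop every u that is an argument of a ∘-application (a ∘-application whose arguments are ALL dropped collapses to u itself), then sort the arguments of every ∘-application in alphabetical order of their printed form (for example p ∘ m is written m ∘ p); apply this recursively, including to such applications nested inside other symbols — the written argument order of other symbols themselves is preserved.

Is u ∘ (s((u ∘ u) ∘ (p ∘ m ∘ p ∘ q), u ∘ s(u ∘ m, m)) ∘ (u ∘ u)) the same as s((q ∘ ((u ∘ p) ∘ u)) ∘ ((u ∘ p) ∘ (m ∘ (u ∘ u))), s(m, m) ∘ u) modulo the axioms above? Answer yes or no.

Left:  u ∘ (s((u ∘ u) ∘ (p ∘ m ∘ p ∘ q), u ∘ s(u ∘ m, m)) ∘ (u ∘ u))
  Flatten:  u ∘ s((u ∘ u) ∘ (p ∘ m ∘ p ∘ q), u ∘ s(u ∘ m, m)) ∘ u ∘ u
  Canonicalize subterm:  s((u ∘ u) ∘ (p ∘ m ∘ p ∘ q), u ∘ s(u ∘ m, m))  →  s(m ∘ p ∘ p ∘ q, s(m, m))
  Unit:  drop u (×3)
  Sort arguments:  s(m ∘ p ∘ p ∘ q, s(m, m))
Right:  s((q ∘ ((u ∘ p) ∘ u)) ∘ ((u ∘ p) ∘ (m ∘ (u ∘ u))), s(m, m) ∘ u)
  Descend into:  (q ∘ ((u ∘ p) ∘ u)) ∘ ((u ∘ p) ∘ (m ∘ (u ∘ u)))
  Flatten:  q ∘ u ∘ p ∘ u ∘ u ∘ p ∘ m ∘ u ∘ u
  Unit:  drop u (×5)
  Sort arguments:  m ∘ p ∘ p ∘ q
  Rebuild:  s(m ∘ p ∘ p ∘ q, s(m, m))

Answer: yes — both canonical forms are s(m ∘ p ∘ p ∘ q, s(m, m))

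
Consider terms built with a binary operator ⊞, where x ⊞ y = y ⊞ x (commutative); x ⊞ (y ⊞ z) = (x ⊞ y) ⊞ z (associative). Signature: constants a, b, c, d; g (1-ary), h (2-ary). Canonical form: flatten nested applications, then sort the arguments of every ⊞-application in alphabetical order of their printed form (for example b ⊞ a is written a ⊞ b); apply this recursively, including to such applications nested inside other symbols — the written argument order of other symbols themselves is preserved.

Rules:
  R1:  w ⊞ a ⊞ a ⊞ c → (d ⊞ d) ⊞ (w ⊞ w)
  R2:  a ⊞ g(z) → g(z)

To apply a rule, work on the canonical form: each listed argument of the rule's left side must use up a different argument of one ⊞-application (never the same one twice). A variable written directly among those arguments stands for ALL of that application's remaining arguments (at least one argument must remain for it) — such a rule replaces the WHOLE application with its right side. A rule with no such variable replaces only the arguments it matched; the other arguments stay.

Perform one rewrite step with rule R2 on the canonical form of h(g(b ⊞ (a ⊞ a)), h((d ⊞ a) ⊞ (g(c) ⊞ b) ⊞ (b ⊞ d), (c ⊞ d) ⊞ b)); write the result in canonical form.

Canonical form:  h(g(a ⊞ a ⊞ b), h(a ⊞ b ⊞ b ⊞ d ⊞ d ⊞ g(c), b ⊞ c ⊞ d))
Apply R2:  consuming a, g(c);  z := c
Giving:  h(g(a ⊞ a ⊞ b), h(b ⊞ b ⊞ d ⊞ d ⊞ g(c), b ⊞ c ⊞ d))

Answer: h(g(a ⊞ a ⊞ b), h(b ⊞ b ⊞ d ⊞ d ⊞ g(c), b ⊞ c ⊞ d))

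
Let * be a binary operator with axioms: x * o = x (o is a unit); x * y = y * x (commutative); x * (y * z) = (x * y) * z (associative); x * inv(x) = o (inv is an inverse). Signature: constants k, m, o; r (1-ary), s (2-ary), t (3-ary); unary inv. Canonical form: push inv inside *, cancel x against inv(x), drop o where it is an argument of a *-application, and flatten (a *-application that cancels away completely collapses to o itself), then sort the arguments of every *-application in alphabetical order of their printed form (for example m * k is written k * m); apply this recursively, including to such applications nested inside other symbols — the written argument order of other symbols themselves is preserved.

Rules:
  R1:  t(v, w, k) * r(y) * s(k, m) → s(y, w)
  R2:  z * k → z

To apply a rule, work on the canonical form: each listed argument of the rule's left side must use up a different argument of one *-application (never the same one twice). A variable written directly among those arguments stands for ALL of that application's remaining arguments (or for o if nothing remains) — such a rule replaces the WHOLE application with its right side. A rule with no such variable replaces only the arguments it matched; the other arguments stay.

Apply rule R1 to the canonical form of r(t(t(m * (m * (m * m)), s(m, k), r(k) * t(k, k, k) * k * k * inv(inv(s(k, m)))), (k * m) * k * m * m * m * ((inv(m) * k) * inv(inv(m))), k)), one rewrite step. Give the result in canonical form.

Canonical form:  r(t(t(m * m * m * m, s(m, k), k * k * r(k) * s(k, m) * t(k, k, k)), k * k * k * m * m * m * m, k))
Match R1:  consume r(k), s(k, m), t(k, k, k);  v := k, w := k, y := k
Result:  r(t(t(m * m * m * m, s(m, k), k * k * s(k, k)), k * k * k * m * m * m * m, k))

Answer: r(t(t(m * m * m * m, s(m, k), k * k * s(k, k)), k * k * k * m * m * m * m, k))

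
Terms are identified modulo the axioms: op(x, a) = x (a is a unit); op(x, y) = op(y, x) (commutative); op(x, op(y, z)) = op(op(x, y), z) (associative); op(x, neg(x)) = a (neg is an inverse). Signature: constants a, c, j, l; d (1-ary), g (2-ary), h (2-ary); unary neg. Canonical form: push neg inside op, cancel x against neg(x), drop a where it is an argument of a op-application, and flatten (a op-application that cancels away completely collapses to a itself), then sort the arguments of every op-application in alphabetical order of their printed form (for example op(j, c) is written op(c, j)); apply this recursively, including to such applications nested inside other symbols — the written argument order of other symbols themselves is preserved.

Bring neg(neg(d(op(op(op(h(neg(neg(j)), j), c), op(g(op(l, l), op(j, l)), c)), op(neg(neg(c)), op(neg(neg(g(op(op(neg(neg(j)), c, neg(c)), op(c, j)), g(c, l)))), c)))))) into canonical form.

Push neg inside:  distribute neg over op and collapse double neg
Combine occurrences:  d(op(c, c, c, c, g(op(c, j, j), g(c, l)), g(op(l, l), op(j, l)), h(j, j)))

Answer: d(op(c, c, c, c, g(op(c, j, j), g(c, l)), g(op(l, l), op(j, l)), h(j, j)))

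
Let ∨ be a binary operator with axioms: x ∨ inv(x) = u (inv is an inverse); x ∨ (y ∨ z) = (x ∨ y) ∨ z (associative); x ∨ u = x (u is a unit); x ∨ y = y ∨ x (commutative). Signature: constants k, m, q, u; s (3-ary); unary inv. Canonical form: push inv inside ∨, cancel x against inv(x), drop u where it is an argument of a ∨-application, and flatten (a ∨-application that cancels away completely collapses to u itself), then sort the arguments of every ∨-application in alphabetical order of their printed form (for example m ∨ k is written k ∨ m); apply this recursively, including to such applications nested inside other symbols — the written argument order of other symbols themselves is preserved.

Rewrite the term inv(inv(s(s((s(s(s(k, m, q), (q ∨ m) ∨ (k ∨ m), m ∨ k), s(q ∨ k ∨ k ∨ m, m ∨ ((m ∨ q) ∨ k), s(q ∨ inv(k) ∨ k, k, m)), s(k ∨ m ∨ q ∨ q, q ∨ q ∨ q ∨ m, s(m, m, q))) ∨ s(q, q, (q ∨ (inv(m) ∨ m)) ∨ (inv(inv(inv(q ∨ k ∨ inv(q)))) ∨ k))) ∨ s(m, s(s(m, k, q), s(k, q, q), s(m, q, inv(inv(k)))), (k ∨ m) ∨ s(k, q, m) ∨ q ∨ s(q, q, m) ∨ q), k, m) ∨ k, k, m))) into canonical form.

Push inv inside:  distribute inv over ∨ and collapse double inv
Combine occurrences:  s(k ∨ s(s(m, s(s(m, k, q), s(k, q, q), s(m, q, k)), k ∨ m ∨ q ∨ q ∨ s(k, q, m) ∨ s(q, q, m)) ∨ s(q, q, q) ∨ s(s(s(k, m, q), k ∨ m ∨ m ∨ q, k ∨ m), s(k ∨ k ∨ m ∨ q, k ∨ m ∨ m ∨ q, s(q, k, m)), s(k ∨ m ∨ q ∨ q, m ∨ q ∨ q ∨ q, s(m, m, q))), k, m), k, m)

Answer: s(k ∨ s(s(m, s(s(m, k, q), s(k, q, q), s(m, q, k)), k ∨ m ∨ q ∨ q ∨ s(k, q, m) ∨ s(q, q, m)) ∨ s(q, q, q) ∨ s(s(s(k, m, q), k ∨ m ∨ m ∨ q, k ∨ m), s(k ∨ k ∨ m ∨ q, k ∨ m ∨ m ∨ q, s(q, k, m)), s(k ∨ m ∨ q ∨ q, m ∨ q ∨ q ∨ q, s(m, m, q))), k, m), k, m)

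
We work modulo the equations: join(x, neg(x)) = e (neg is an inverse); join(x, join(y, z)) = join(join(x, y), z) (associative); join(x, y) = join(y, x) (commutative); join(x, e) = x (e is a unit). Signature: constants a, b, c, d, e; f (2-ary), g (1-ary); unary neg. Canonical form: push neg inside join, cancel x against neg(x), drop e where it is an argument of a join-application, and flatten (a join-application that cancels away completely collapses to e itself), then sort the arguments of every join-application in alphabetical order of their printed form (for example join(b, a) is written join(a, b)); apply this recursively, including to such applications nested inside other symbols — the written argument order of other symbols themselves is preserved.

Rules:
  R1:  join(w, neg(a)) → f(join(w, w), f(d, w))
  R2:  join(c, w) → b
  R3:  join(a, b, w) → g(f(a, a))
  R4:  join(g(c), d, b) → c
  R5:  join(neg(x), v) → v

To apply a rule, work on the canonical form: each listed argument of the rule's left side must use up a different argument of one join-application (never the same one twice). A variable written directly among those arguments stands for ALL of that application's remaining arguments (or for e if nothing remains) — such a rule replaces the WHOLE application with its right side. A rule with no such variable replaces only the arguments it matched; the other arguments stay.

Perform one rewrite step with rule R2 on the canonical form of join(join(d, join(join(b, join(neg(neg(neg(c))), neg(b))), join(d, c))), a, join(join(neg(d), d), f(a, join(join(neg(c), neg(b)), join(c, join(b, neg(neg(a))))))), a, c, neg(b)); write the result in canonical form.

Canonical form:  join(a, a, c, d, d, f(a, a), neg(b))
R2 matches:  uses c;  w := join(a, a, d, d, f(a, a), neg(b))
The variable takes the whole remainder — replace the entire application.
New term:  b

Answer: b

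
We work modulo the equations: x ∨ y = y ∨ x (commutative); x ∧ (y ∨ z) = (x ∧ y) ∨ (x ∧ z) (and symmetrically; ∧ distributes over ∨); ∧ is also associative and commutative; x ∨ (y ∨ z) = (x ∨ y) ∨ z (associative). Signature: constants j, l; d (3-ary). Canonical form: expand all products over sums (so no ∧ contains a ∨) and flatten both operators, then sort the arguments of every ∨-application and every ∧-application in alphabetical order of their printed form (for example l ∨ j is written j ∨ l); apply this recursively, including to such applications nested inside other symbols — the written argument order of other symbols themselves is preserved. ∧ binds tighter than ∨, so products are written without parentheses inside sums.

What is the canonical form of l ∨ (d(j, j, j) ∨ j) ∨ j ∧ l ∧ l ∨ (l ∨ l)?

Un-nest:  l ∨ d(j, j, j) ∨ j ∨ j ∧ l ∧ l ∨ l ∨ l
Order the arguments:  d(j, j, j) ∨ j ∨ j ∧ l ∧ l ∨ l ∨ l ∨ l

Answer: d(j, j, j) ∨ j ∨ j ∧ l ∧ l ∨ l ∨ l ∨ l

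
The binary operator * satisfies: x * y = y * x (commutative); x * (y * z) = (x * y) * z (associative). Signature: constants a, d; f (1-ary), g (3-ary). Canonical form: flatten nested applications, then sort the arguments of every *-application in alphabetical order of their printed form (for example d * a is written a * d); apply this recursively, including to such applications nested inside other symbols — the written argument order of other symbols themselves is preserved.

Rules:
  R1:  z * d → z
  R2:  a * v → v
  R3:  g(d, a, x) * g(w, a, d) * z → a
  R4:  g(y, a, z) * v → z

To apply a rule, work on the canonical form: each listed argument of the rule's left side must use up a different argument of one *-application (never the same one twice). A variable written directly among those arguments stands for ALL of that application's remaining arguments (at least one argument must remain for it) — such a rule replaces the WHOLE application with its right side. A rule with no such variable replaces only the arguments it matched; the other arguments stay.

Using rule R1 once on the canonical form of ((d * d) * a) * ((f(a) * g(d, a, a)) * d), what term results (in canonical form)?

Answer: a * d * d * f(a) * g(d, a, a)

Derivation:
Canonical form:  a * d * d * d * f(a) * g(d, a, a)
Match R1:  consume d;  z := a * d * d * f(a) * g(d, a, a)
Every leftover argument binds to the variable; the entire application is replaced.
Giving:  a * d * d * f(a) * g(d, a, a)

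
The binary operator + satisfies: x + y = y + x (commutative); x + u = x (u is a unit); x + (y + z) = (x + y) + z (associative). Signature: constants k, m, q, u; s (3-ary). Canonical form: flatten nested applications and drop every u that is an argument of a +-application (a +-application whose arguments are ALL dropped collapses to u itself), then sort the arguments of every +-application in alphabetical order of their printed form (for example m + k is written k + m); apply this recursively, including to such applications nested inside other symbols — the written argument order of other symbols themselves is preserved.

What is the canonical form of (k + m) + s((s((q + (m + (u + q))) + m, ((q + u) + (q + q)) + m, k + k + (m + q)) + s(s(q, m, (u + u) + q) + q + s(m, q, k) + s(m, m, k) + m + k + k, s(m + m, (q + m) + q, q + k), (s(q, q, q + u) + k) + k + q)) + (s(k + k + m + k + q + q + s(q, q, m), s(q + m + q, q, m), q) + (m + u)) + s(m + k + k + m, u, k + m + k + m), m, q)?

Answer: k + m + s(m + s(k + k + k + m + q + q + s(q, q, m), s(m + q + q, q, m), q) + s(k + k + m + m, u, k + k + m + m) + s(k + k + m + q + s(m, m, k) + s(m, q, k) + s(q, m, q), s(m + m, m + q + q, k + q), k + k + q + s(q, q, q)) + s(m + m + q + q, m + q + q + q, k + k + m + q), m, q)

Derivation:
Merge nested applications:  k + m + s((s((q + (m + (u + q))) + m, ((q + u) + (q + q)) + m, k + k + (m + q)) + s(s(q, m, (u + u) + q) + q + s(m, q, k) + s(m, m, k) + m + k + k, s(m + m, (q + m) + q, q + k), (s(q, q, q + u) + k) + k + q)) + (s(k + k + m + k + q + q + s(q, q, m), s(q + m + q, q, m), q) + (m + u)) + s(m + k + k + m, u, k + m + k + m), m, q)
Simplify inside:  s((s((q + (m + (u + q))) + m, ((q + u) + (q + q)) + m, k + k + (m + q)) + s(s(q, m, (u + u) + q) + q + s(m, q, k) + s(m, m, k) + m + k + k, s(m + m, (q + m) + q, q + k), (s(q, q, q + u) + k) + k + q)) + (s(k + k + m + k + q + q + s(q, q, m), s(q + m + q, q, m), q) + (m + u)) + s(m + k + k + m, u, k + m + k + m), m, q)  →  s(m + s(k + k + k + m + q + q + s(q, q, m), s(m + q + q, q, m), q) + s(k + k + m + m, u, k + k + m + m) + s(k + k + m + q + s(m, m, k) + s(m, q, k) + s(q, m, q), s(m + m, m + q + q, k + q), k + k + q + s(q, q, q)) + s(m + m + q + q, m + q + q + q, k + k + m + q), m, q)
Sort:  k + m + s(m + s(k + k + k + m + q + q + s(q, q, m), s(m + q + q, q, m), q) + s(k + k + m + m, u, k + k + m + m) + s(k + k + m + q + s(m, m, k) + s(m, q, k) + s(q, m, q), s(m + m, m + q + q, k + q), k + k + q + s(q, q, q)) + s(m + m + q + q, m + q + q + q, k + k + m + q), m, q)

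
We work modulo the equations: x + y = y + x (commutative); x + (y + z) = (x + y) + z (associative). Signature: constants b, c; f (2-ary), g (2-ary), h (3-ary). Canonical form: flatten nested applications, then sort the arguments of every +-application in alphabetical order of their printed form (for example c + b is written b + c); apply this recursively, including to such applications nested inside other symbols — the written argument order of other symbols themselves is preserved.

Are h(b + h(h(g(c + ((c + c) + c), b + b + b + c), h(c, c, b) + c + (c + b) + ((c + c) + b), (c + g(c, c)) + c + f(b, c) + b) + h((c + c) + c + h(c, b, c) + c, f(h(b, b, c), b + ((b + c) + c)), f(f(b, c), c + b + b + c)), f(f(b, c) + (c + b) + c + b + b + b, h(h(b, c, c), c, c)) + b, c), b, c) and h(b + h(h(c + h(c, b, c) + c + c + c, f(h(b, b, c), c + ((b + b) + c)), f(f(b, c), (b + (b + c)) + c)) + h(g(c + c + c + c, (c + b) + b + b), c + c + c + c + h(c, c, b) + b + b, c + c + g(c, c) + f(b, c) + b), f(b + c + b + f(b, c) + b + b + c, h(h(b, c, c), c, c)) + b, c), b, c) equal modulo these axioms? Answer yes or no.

Answer: yes — both canonical forms are h(b + h(h(c + c + c + c + h(c, b, c), f(h(b, b, c), b + b + c + c), f(f(b, c), b + b + c + c)) + h(g(c + c + c + c, b + b + b + c), b + b + c + c + c + c + h(c, c, b), b + c + c + f(b, c) + g(c, c)), b + f(b + b + b + b + c + c + f(b, c), h(h(b, c, c), c, c)), c), b, c)

Derivation:
Left:  h(b + h(h(g(c + ((c + c) + c), b + b + b + c), h(c, c, b) + c + (c + b) + ((c + c) + b), (c + g(c, c)) + c + f(b, c) + b) + h((c + c) + c + h(c, b, c) + c, f(h(b, b, c), b + ((b + c) + c)), f(f(b, c), c + b + b + c)), f(f(b, c) + (c + b) + c + b + b + b, h(h(b, c, c), c, c)) + b, c), b, c)
  Work inside:  b + h(h(g(c + ((c + c) + c), b + b + b + c), h(c, c, b) + c + (c + b) + ((c + c) + b), (c + g(c, c)) + c + f(b, c) + b) + h((c + c) + c + h(c, b, c) + c, f(h(b, b, c), b + ((b + c) + c)), f(f(b, c), c + b + b + c)), f(f(b, c) + (c + b) + c + b + b + b, h(h(b, c, c), c, c)) + b, c)
  Canonicalize subterm:  h(h(g(c + ((c + c) + c), b + b + b + c), h(c, c, b) + c + (c + b) + ((c + c) + b), (c + g(c, c)) + c + f(b, c) + b) + h((c + c) + c + h(c, b, c) + c, f(h(b, b, c), b + ((b + c) + c)), f(f(b, c), c + b + b + c)), f(f(b, c) + (c + b) + c + b + b + b, h(h(b, c, c), c, c)) + b, c)  →  h(h(c + c + c + c + h(c, b, c), f(h(b, b, c), b + b + c + c), f(f(b, c), b + b + c + c)) + h(g(c + c + c + c, b + b + b + c), b + b + c + c + c + c + h(c, c, b), b + c + c + f(b, c) + g(c, c)), b + f(b + b + b + b + c + c + f(b, c), h(h(b, c, c), c, c)), c)
  Sort arguments:  b + h(h(c + c + c + c + h(c, b, c), f(h(b, b, c), b + b + c + c), f(f(b, c), b + b + c + c)) + h(g(c + c + c + c, b + b + b + c), b + b + c + c + c + c + h(c, c, b), b + c + c + f(b, c) + g(c, c)), b + f(b + b + b + b + c + c + f(b, c), h(h(b, c, c), c, c)), c)
  Rebuild:  h(b + h(h(c + c + c + c + h(c, b, c), f(h(b, b, c), b + b + c + c), f(f(b, c), b + b + c + c)) + h(g(c + c + c + c, b + b + b + c), b + b + c + c + c + c + h(c, c, b), b + c + c + f(b, c) + g(c, c)), b + f(b + b + b + b + c + c + f(b, c), h(h(b, c, c), c, c)), c), b, c)
Right:  h(b + h(h(c + h(c, b, c) + c + c + c, f(h(b, b, c), c + ((b + b) + c)), f(f(b, c), (b + (b + c)) + c)) + h(g(c + c + c + c, (c + b) + b + b), c + c + c + c + h(c, c, b) + b + b, c + c + g(c, c) + f(b, c) + b), f(b + c + b + f(b, c) + b + b + c, h(h(b, c, c), c, c)) + b, c), b, c)
  Focus inside:  b + h(h(c + h(c, b, c) + c + c + c, f(h(b, b, c), c + ((b + b) + c)), f(f(b, c), (b + (b + c)) + c)) + h(g(c + c + c + c, (c + b) + b + b), c + c + c + c + h(c, c, b) + b + b, c + c + g(c, c) + f(b, c) + b), f(b + c + b + f(b, c) + b + b + c, h(h(b, c, c), c, c)) + b, c)
  Inside:  h(h(c + h(c, b, c) + c + c + c, f(h(b, b, c), c + ((b + b) + c)), f(f(b, c), (b + (b + c)) + c)) + h(g(c + c + c + c, (c + b) + b + b), c + c + c + c + h(c, c, b) + b + b, c + c + g(c, c) + f(b, c) + b), f(b + c + b + f(b, c) + b + b + c, h(h(b, c, c), c, c)) + b, c)  →  h(h(c + c + c + c + h(c, b, c), f(h(b, b, c), b + b + c + c), f(f(b, c), b + b + c + c)) + h(g(c + c + c + c, b + b + b + c), b + b + c + c + c + c + h(c, c, b), b + c + c + f(b, c) + g(c, c)), b + f(b + b + b + b + c + c + f(b, c), h(h(b, c, c), c, c)), c)
  Sort arguments:  b + h(h(c + c + c + c + h(c, b, c), f(h(b, b, c), b + b + c + c), f(f(b, c), b + b + c + c)) + h(g(c + c + c + c, b + b + b + c), b + b + c + c + c + c + h(c, c, b), b + c + c + f(b, c) + g(c, c)), b + f(b + b + b + b + c + c + f(b, c), h(h(b, c, c), c, c)), c)
  Reassemble:  h(b + h(h(c + c + c + c + h(c, b, c), f(h(b, b, c), b + b + c + c), f(f(b, c), b + b + c + c)) + h(g(c + c + c + c, b + b + b + c), b + b + c + c + c + c + h(c, c, b), b + c + c + f(b, c) + g(c, c)), b + f(b + b + b + b + c + c + f(b, c), h(h(b, c, c), c, c)), c), b, c)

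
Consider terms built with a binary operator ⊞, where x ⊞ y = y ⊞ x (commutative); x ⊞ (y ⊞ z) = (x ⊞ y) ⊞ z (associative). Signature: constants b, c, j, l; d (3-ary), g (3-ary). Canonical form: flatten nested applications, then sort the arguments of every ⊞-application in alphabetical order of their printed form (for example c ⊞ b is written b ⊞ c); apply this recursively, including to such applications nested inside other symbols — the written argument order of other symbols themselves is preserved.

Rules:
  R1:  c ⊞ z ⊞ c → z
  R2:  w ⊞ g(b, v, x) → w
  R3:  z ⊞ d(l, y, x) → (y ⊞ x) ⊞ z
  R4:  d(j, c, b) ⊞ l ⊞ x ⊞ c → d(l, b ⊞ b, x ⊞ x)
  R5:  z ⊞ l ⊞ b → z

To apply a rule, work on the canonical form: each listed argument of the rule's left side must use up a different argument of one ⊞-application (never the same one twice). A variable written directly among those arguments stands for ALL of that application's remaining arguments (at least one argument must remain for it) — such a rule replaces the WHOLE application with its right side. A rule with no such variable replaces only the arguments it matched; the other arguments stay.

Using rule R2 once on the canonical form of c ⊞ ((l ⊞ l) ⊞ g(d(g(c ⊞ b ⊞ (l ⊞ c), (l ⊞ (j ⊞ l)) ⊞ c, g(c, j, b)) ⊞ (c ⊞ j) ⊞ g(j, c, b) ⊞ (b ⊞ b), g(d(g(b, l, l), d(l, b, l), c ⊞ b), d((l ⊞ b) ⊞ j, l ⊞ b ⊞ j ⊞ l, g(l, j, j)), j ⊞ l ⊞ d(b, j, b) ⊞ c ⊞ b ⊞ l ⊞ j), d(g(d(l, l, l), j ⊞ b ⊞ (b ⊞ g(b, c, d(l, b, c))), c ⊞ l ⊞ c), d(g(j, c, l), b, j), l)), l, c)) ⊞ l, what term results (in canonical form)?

Answer: c ⊞ g(d(b ⊞ b ⊞ c ⊞ g(b ⊞ c ⊞ c ⊞ l, c ⊞ j ⊞ l ⊞ l, g(c, j, b)) ⊞ g(j, c, b) ⊞ j, g(d(g(b, l, l), d(l, b, l), b ⊞ c), d(b ⊞ j ⊞ l, b ⊞ j ⊞ l ⊞ l, g(l, j, j)), b ⊞ c ⊞ d(b, j, b) ⊞ j ⊞ j ⊞ l ⊞ l), d(g(d(l, l, l), b ⊞ b ⊞ j, c ⊞ c ⊞ l), d(g(j, c, l), b, j), l)), l, c) ⊞ l ⊞ l ⊞ l

Derivation:
Canonical form:  c ⊞ g(d(b ⊞ b ⊞ c ⊞ g(b ⊞ c ⊞ c ⊞ l, c ⊞ j ⊞ l ⊞ l, g(c, j, b)) ⊞ g(j, c, b) ⊞ j, g(d(g(b, l, l), d(l, b, l), b ⊞ c), d(b ⊞ j ⊞ l, b ⊞ j ⊞ l ⊞ l, g(l, j, j)), b ⊞ c ⊞ d(b, j, b) ⊞ j ⊞ j ⊞ l ⊞ l), d(g(d(l, l, l), b ⊞ b ⊞ g(b, c, d(l, b, c)) ⊞ j, c ⊞ c ⊞ l), d(g(j, c, l), b, j), l)), l, c) ⊞ l ⊞ l ⊞ l
R2 matches:  uses g(b, c, d(l, b, c));  v := c, w := b ⊞ b ⊞ j, x := d(l, b, c)
Every leftover argument binds to the variable; the entire application is replaced.
Result:  c ⊞ g(d(b ⊞ b ⊞ c ⊞ g(b ⊞ c ⊞ c ⊞ l, c ⊞ j ⊞ l ⊞ l, g(c, j, b)) ⊞ g(j, c, b) ⊞ j, g(d(g(b, l, l), d(l, b, l), b ⊞ c), d(b ⊞ j ⊞ l, b ⊞ j ⊞ l ⊞ l, g(l, j, j)), b ⊞ c ⊞ d(b, j, b) ⊞ j ⊞ j ⊞ l ⊞ l), d(g(d(l, l, l), b ⊞ b ⊞ j, c ⊞ c ⊞ l), d(g(j, c, l), b, j), l)), l, c) ⊞ l ⊞ l ⊞ l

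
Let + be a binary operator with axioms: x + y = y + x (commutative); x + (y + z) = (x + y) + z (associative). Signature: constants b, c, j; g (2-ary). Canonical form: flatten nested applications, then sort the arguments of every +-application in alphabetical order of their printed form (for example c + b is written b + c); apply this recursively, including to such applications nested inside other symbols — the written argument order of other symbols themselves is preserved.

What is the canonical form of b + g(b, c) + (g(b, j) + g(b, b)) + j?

Answer: b + g(b, b) + g(b, c) + g(b, j) + j

Derivation:
Merge nested applications:  b + g(b, c) + g(b, j) + g(b, b) + j
Sort arguments:  b + g(b, b) + g(b, c) + g(b, j) + j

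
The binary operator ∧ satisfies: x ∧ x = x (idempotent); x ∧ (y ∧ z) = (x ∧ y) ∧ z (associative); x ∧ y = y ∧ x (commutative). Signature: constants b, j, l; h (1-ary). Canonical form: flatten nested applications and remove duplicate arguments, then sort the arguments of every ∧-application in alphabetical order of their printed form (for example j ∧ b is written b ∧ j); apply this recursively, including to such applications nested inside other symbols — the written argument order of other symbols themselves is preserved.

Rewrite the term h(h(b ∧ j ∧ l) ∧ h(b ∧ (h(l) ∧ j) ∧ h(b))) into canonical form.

Answer: h(h(b ∧ h(b) ∧ h(l) ∧ j) ∧ h(b ∧ j ∧ l))

Derivation:
Descend into:  h(b ∧ j ∧ l) ∧ h(b ∧ (h(l) ∧ j) ∧ h(b))
Simplify inside:  h(b ∧ (h(l) ∧ j) ∧ h(b))  →  h(b ∧ h(b) ∧ h(l) ∧ j)
Sort arguments:  h(b ∧ h(b) ∧ h(l) ∧ j) ∧ h(b ∧ j ∧ l)
Rebuild:  h(h(b ∧ h(b) ∧ h(l) ∧ j) ∧ h(b ∧ j ∧ l))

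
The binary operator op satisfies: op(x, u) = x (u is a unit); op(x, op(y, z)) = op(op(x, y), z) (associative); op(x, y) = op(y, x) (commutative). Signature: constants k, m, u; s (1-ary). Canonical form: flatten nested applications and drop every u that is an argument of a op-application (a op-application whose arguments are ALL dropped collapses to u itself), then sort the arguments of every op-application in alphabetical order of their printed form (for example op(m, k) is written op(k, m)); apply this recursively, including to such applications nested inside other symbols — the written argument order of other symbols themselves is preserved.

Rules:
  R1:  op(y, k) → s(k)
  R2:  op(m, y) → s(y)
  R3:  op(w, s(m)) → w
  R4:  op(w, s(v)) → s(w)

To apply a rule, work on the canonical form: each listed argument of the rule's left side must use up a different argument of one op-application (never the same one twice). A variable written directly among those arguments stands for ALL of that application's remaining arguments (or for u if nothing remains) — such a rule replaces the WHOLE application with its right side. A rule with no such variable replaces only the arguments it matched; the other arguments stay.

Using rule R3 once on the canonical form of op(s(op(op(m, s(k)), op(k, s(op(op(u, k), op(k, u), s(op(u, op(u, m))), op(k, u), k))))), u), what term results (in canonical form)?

Answer: s(op(k, m, s(k), s(op(k, k, k, k))))

Derivation:
Canonical form:  s(op(k, m, s(k), s(op(k, k, k, k, s(m)))))
Apply R3:  consuming s(m);  w := op(k, k, k, k)
The extension variable absorbs all remaining arguments, so the whole application is rewritten.
New term:  s(op(k, m, s(k), s(op(k, k, k, k))))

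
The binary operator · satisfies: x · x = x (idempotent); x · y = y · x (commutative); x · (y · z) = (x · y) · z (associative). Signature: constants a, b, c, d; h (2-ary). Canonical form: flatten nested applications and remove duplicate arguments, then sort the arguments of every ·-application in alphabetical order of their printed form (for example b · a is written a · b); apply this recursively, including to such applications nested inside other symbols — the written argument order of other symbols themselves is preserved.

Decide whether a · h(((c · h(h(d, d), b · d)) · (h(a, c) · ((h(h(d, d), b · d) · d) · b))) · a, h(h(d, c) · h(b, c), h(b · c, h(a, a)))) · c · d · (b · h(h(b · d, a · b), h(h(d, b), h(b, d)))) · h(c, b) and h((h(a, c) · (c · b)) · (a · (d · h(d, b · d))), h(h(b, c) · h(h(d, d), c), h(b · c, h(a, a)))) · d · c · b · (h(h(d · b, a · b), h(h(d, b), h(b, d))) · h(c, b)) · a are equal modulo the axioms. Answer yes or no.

Answer: no — a · b · c · d · h(a · b · c · d · h(a, c) · h(h(d, d), b · d), h(h(b, c) · h(d, c), h(b · c, h(a, a)))) · h(c, b) · h(h(b · d, a · b), h(h(d, b), h(b, d))) vs a · b · c · d · h(a · b · c · d · h(a, c) · h(d, b · d), h(h(b, c) · h(h(d, d), c), h(b · c, h(a, a)))) · h(c, b) · h(h(b · d, a · b), h(h(d, b), h(b, d)))

Derivation:
Left:  a · h(((c · h(h(d, d), b · d)) · (h(a, c) · ((h(h(d, d), b · d) · d) · b))) · a, h(h(d, c) · h(b, c), h(b · c, h(a, a)))) · c · d · (b · h(h(b · d, a · b), h(h(d, b), h(b, d)))) · h(c, b)
  Flatten:  a · h(((c · h(h(d, d), b · d)) · (h(a, c) · ((h(h(d, d), b · d) · d) · b))) · a, h(h(d, c) · h(b, c), h(b · c, h(a, a)))) · c · d · b · h(h(b · d, a · b), h(h(d, b), h(b, d))) · h(c, b)
  Canonicalize subterm:  h(((c · h(h(d, d), b · d)) · (h(a, c) · ((h(h(d, d), b · d) · d) · b))) · a, h(h(d, c) · h(b, c), h(b · c, h(a, a))))  →  h(a · b · c · d · h(a, c) · h(h(d, d), b · d), h(h(b, c) · h(d, c), h(b · c, h(a, a))))
  Sort:  a · b · c · d · h(a · b · c · d · h(a, c) · h(h(d, d), b · d), h(h(b, c) · h(d, c), h(b · c, h(a, a)))) · h(c, b) · h(h(b · d, a · b), h(h(d, b), h(b, d)))
Right:  h((h(a, c) · (c · b)) · (a · (d · h(d, b · d))), h(h(b, c) · h(h(d, d), c), h(b · c, h(a, a)))) · d · c · b · (h(h(d · b, a · b), h(h(d, b), h(b, d))) · h(c, b)) · a
  Un-nest:  h((h(a, c) · (c · b)) · (a · (d · h(d, b · d))), h(h(b, c) · h(h(d, d), c), h(b · c, h(a, a)))) · d · c · b · h(h(d · b, a · b), h(h(d, b), h(b, d))) · h(c, b) · a
  Canonicalize subterm:  h((h(a, c) · (c · b)) · (a · (d · h(d, b · d))), h(h(b, c) · h(h(d, d), c), h(b · c, h(a, a))))  →  h(a · b · c · d · h(a, c) · h(d, b · d), h(h(b, c) · h(h(d, d), c), h(b · c, h(a, a))))
  Simplify inside:  h(h(d · b, a · b), h(h(d, b), h(b, d)))  →  h(h(b · d, a · b), h(h(d, b), h(b, d)))
  Sort arguments:  a · b · c · d · h(a · b · c · d · h(a, c) · h(d, b · d), h(h(b, c) · h(h(d, d), c), h(b · c, h(a, a)))) · h(c, b) · h(h(b · d, a · b), h(h(d, b), h(b, d)))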